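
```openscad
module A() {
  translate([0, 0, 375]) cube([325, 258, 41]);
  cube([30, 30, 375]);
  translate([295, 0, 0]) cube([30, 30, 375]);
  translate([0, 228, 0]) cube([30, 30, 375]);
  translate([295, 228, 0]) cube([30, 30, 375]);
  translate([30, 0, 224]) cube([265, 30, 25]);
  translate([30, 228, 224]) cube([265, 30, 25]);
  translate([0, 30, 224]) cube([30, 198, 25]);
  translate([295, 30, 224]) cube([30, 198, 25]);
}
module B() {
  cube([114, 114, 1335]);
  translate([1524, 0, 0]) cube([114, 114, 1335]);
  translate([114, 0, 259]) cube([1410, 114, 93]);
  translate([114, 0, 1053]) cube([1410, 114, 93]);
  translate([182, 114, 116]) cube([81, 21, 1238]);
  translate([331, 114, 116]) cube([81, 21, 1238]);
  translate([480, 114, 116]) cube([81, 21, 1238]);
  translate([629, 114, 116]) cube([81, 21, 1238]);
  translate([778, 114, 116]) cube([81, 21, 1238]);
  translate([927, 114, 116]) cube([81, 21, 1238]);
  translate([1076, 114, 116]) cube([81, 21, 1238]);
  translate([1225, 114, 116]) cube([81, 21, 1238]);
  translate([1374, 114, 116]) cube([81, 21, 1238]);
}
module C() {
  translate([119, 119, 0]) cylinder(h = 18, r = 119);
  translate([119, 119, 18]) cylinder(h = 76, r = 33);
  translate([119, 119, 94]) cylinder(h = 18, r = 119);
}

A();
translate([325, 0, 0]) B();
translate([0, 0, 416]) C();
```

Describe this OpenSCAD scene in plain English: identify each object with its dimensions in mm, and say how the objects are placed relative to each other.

A is a four-legged stool. The seat is a 325×258×41 mm slab whose top surface is at z = 416 mm; four square legs, each 30×30 mm in cross-section, run from the floor (z = 0) to the underside of the seat, each flush with a corner of the seat. Four stretchers, 30 mm wide and 25 mm tall, connect adjacent legs with their undersides at z = 224 mm, each running between the inner faces of the legs it joins and aligned with the legs' outer faces on the other axis.

B is a fence section. Two 114×114 mm posts, 1335 mm tall, stand on the floor with a clear span of 1410 mm between their inner faces. Two horizontal rails of 114×93 mm section span the gap between the posts with their undersides at z = 259 mm and z = 1053 mm, flush with the posts' −y face. 9 pickets, each 81 mm wide, 21 mm thick and 1238 mm tall, are fixed to the +y face of the rails with their bottoms at z = 116 mm, evenly spaced across the span with equal gaps (rounded down to the nearest mm) at the −x end and between each pair — any rounding remainder accumulates at the +x end.

C is a spool: two coaxial disc flanges of radius 119 mm and thickness 18 mm, joined by a core cylinder of radius 33 mm and height 76 mm. The lower flange rests on z = 0 and the three cylinders share a vertical axis.

The fence section is against the stool's +x side, with their −y faces flush. The spool is on top of the stool.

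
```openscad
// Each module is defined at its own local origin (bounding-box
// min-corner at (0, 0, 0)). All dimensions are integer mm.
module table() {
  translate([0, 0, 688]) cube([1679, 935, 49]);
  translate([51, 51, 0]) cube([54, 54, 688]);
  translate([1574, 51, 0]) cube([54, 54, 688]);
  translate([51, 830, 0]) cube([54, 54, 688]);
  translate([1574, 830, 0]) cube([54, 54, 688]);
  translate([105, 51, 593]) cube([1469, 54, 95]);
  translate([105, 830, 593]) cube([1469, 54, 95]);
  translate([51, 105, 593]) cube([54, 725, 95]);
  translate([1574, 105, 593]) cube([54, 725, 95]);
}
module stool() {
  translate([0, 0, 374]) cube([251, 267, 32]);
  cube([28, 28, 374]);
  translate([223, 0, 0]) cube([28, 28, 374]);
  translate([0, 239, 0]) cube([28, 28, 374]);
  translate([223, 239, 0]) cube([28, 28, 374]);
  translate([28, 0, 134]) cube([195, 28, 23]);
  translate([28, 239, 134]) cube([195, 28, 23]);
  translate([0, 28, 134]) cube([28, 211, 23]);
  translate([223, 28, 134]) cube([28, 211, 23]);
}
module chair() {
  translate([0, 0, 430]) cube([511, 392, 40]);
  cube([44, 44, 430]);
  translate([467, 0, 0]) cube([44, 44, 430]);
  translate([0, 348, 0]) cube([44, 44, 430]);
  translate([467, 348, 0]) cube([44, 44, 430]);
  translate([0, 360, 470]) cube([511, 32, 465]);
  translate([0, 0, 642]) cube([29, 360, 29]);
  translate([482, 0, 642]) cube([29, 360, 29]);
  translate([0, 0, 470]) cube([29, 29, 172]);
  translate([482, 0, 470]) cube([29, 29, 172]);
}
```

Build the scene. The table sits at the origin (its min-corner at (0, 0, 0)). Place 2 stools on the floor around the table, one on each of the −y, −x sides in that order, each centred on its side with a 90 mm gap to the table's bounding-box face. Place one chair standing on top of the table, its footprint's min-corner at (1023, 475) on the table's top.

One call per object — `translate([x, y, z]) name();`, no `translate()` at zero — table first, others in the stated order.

table();
translate([714, -357, 0]) stool();
translate([-341, 334, 0]) stool();
translate([1023, 475, 737]) chair();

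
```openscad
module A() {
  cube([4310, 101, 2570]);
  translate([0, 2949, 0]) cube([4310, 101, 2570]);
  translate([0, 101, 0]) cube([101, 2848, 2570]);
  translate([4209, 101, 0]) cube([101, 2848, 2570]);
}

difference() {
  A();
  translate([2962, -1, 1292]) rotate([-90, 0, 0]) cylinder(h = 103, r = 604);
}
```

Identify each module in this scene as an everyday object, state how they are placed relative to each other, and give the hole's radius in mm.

The subtracted cylinder has r = 604 mm.

A is a house frame. The house frame has a circular hole through its front wall. The hole's radius is 604 mm.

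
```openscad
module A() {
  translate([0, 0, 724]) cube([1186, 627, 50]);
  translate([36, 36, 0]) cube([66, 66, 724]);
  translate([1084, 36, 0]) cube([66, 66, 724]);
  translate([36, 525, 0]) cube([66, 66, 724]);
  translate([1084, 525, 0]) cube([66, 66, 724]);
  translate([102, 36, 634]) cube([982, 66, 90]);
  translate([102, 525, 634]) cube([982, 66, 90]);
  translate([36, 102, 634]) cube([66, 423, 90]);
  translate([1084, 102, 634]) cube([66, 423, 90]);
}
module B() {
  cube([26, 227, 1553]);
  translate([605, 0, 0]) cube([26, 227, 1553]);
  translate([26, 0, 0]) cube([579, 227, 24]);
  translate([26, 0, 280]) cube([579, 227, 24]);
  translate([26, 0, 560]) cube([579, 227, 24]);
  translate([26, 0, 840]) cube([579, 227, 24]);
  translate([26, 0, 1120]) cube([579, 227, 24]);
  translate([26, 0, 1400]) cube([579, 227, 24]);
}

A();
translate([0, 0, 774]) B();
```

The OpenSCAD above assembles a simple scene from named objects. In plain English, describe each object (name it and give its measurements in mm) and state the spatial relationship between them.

A is a rectangular dining table. The top is 1186×627×50 mm with its upper surface at z = 774 mm. It stands on four 66×66 mm square legs, each inset 36 mm from the nearest pair of top edges, running from the floor to the underside of the top. Four apron rails, 66 mm thick and 90 mm tall, run between adjacent legs with their top edges flush with the underside of the top and their outer faces flush with the legs' outer faces.

B is a bookshelf 631 mm wide overall, 227 mm deep and 1553 mm tall. The two sides are 26 mm thick vertical panels. 6 horizontal shelves of 24 mm thickness span between the inner faces of the sides; the lowest shelf sits on the floor and shelves are stacked with a clear vertical gap of 256 mm between each pair.

The bookshelf is on top of the table.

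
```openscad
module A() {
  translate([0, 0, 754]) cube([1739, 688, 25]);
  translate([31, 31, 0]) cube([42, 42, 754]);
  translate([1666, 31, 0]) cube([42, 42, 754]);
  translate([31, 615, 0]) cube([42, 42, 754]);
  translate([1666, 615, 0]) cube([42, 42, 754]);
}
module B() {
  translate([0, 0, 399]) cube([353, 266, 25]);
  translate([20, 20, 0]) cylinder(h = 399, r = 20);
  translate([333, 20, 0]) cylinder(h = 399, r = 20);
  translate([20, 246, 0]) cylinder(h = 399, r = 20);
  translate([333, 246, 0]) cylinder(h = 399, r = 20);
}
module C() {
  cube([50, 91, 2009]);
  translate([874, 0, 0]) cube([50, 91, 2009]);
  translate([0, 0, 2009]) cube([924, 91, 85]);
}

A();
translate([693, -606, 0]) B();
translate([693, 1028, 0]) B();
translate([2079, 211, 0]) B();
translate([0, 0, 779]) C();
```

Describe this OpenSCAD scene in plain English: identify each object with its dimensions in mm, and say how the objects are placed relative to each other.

A is a table with a 1739×688 mm rectangular top, 25 mm thick, top surface at z = 779 mm, supported by four 42×42 mm square legs, each inset 31 mm from the nearest pair of top edges, running from the floor.

B is a four-legged stool. The seat is a 353×266×25 mm slab whose top surface is at z = 424 mm; four round legs, each 40 mm in diameter, run from the floor (z = 0) to the underside of the seat, each leg's axis is inset half a diameter from the nearest pair of seat edges (so the leg's bounding box is flush with the corner).

C is a door frame. The clear opening is 824 mm wide and 2009 mm high. Two 50 mm wide jambs, 91 mm deep, stand either side of the opening from the floor to the top of the opening. A 85 mm thick head sits across the top of both jambs, spanning the full outside width of the frame.

Three stools sit around the table at the −y, +y, +x sides. The door frame is on top of the table.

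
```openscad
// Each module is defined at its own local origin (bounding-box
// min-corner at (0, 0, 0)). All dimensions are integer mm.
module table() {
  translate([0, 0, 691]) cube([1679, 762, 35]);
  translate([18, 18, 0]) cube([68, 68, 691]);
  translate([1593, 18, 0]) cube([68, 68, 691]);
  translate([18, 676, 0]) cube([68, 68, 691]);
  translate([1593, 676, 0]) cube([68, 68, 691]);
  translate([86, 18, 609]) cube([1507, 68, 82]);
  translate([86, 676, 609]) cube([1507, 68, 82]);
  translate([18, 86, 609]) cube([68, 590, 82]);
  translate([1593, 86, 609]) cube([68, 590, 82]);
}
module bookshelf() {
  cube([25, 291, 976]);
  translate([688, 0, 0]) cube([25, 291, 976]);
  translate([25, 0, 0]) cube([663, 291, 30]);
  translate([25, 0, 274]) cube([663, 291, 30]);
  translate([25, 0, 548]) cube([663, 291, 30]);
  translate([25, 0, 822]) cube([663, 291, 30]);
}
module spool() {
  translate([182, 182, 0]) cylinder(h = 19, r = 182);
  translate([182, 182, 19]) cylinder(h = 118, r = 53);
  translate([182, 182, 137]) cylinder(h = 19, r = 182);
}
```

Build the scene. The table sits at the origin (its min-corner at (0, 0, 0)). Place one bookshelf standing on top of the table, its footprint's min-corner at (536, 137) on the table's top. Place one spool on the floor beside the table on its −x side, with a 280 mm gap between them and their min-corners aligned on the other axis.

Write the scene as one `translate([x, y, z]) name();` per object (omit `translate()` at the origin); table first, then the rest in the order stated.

table();
translate([536, 137, 726]) bookshelf();
translate([-644, 0, 0]) spool();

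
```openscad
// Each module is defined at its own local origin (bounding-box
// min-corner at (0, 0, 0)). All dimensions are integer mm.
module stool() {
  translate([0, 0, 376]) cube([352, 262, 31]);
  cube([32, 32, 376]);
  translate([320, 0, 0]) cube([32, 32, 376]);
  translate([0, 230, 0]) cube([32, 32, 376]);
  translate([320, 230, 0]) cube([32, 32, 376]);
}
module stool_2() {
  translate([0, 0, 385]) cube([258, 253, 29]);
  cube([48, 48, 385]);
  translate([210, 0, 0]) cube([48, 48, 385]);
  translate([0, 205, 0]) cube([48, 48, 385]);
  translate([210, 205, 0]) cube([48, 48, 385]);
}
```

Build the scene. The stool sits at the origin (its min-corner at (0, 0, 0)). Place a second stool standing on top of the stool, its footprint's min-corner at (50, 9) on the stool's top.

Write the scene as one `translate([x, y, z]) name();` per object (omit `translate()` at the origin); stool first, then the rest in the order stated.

stool();
translate([50, 9, 407]) stool_2();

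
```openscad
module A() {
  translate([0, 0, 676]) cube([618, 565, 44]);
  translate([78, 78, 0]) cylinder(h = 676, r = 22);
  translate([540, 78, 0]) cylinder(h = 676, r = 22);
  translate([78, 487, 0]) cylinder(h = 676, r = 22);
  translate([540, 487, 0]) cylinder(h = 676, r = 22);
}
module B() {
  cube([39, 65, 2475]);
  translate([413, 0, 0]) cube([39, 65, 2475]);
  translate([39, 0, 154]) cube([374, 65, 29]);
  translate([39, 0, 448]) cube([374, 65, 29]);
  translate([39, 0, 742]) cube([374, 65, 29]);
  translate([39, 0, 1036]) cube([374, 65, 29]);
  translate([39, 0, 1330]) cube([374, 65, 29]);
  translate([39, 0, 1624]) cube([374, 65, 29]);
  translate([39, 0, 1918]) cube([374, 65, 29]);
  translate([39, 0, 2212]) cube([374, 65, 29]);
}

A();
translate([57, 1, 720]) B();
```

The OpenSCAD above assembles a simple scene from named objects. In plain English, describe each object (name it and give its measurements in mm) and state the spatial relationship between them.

A is a table with a 618×565 mm rectangular top, 44 mm thick, top surface at z = 720 mm, supported by four round legs of 44 mm diameter, each leg's bounding box inset 56 mm from the nearest pair of top edges, running from the floor.

B is a straight ladder. Two 39×65 mm vertical rails, 2475 mm tall, stand 452 mm apart (outside-to-outside) with their front faces coplanar on the −y side. 8 rungs, each 65 mm deep and 29 mm tall, span between the inner faces of the rails, front faces flush with the rails. The lowest rung's underside is at z = 154 mm and rungs are spaced 294 mm apart (underside to underside).

The ladder is on top of the table.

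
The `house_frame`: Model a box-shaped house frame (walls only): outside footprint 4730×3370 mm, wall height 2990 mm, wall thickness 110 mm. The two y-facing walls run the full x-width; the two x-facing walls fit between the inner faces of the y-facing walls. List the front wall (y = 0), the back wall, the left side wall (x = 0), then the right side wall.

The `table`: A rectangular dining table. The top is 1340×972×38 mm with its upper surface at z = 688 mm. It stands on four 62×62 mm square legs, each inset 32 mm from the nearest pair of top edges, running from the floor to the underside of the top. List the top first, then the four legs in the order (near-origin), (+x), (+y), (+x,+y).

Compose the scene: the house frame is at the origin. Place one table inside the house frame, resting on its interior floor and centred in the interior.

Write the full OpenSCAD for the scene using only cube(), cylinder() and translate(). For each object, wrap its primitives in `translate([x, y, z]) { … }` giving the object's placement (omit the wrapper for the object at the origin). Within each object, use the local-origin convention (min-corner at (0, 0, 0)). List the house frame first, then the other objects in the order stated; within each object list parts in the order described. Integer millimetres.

cube([4730, 110, 2990]);
translate([0, 3260, 0]) cube([4730, 110, 2990]);
translate([0, 110, 0]) cube([110, 3150, 2990]);
translate([4620, 110, 0]) cube([110, 3150, 2990]);
translate([1695, 1199, 0]) {
  translate([0, 0, 650]) cube([1340, 972, 38]);
  translate([32, 32, 0]) cube([62, 62, 650]);
  translate([1246, 32, 0]) cube([62, 62, 650]);
  translate([32, 878, 0]) cube([62, 62, 650]);
  translate([1246, 878, 0]) cube([62, 62, 650]);
}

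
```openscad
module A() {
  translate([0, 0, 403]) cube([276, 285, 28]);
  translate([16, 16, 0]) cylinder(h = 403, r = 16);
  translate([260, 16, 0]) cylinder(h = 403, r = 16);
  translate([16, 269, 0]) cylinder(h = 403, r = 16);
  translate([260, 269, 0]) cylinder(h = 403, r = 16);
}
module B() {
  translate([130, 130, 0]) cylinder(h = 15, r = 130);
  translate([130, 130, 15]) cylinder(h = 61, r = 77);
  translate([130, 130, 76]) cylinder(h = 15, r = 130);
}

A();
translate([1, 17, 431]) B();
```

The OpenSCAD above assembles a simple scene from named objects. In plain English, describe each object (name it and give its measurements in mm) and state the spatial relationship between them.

A is a four-legged stool. The seat is 276×285 mm, 28 mm thick, top at z = 431 mm. It stands on four round legs, each 32 mm in diameter, from z = 0 to the seat underside, each leg's axis is inset half a diameter from the nearest pair of seat edges (so the leg's bounding box is flush with the corner).

B is a spool: two coaxial disc flanges of radius 130 mm and thickness 15 mm, joined by a core cylinder of radius 77 mm and height 61 mm. The lower flange rests on z = 0 and the three cylinders share a vertical axis.

The spool is on top of the stool.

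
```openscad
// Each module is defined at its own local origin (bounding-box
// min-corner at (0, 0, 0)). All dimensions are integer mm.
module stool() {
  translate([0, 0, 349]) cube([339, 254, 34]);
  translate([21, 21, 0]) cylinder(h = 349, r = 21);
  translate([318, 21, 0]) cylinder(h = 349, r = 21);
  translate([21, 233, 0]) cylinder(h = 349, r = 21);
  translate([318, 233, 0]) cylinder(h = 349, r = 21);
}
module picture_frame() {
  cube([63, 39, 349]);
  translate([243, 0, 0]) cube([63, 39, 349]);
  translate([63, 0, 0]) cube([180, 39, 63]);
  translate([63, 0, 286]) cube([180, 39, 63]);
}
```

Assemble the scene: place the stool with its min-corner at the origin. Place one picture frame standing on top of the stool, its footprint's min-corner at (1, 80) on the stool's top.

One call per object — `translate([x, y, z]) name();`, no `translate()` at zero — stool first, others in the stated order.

stool();
translate([1, 80, 383]) picture_frame();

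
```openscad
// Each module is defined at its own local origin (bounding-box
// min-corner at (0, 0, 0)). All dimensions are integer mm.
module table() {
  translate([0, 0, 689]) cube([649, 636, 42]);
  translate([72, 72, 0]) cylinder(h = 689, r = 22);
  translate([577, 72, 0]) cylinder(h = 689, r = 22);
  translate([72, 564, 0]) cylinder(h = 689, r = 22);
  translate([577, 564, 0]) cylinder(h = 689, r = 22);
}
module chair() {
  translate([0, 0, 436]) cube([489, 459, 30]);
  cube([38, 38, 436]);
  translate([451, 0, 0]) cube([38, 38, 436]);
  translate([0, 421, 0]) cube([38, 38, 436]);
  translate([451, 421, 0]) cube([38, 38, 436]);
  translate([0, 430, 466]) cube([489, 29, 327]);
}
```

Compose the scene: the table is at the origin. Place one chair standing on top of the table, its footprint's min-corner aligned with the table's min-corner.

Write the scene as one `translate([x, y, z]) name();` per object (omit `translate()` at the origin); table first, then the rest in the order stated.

table();
translate([0, 0, 731]) chair();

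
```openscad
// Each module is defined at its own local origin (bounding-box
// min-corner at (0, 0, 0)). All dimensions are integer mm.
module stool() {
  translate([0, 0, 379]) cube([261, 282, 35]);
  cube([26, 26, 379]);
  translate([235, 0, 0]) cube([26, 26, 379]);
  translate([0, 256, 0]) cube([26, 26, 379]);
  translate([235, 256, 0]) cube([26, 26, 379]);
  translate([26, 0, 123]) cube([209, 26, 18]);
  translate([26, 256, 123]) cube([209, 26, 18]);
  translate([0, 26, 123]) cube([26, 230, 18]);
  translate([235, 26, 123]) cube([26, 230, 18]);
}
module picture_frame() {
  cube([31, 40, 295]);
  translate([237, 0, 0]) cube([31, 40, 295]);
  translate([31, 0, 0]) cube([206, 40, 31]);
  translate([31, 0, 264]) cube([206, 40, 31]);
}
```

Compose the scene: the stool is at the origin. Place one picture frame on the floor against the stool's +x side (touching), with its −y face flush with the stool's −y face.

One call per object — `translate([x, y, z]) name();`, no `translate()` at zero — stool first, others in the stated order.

stool();
translate([261, 0, 0]) picture_frame();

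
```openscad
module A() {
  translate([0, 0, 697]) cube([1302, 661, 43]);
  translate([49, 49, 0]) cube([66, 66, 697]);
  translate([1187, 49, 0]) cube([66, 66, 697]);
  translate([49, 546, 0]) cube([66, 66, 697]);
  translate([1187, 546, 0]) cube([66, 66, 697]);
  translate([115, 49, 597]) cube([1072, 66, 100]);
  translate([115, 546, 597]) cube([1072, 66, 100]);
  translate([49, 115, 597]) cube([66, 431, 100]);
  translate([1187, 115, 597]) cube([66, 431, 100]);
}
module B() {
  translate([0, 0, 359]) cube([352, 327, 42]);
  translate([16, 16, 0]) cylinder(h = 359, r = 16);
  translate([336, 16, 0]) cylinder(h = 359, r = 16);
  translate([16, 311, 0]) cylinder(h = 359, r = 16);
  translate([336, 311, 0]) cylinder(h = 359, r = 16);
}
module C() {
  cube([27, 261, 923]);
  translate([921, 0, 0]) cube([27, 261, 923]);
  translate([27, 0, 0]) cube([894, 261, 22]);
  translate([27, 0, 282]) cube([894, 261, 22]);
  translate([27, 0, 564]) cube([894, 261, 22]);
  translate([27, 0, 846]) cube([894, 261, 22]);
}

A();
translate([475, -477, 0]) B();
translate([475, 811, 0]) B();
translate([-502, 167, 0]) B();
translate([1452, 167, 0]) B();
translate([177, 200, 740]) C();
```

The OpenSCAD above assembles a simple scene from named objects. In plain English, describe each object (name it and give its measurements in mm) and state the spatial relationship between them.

A is a table with a 1302×661 mm rectangular top, 43 mm thick, top surface at z = 740 mm, supported by four 66×66 mm square legs, each inset 49 mm from the nearest pair of top edges, running from the floor. Four apron rails, 66 mm thick and 100 mm tall, run between adjacent legs with their top edges flush with the underside of the top and their outer faces flush with the legs' outer faces.

B is a four-legged stool. The seat is a 352×327×42 mm slab whose top surface is at z = 401 mm; four round legs, each 32 mm in diameter, run from the floor (z = 0) to the underside of the seat, each leg's axis is inset half a diameter from the nearest pair of seat edges (so the leg's bounding box is flush with the corner).

C is an open bookshelf. Two side panels, each 27 mm thick, 261 mm deep and 923 mm tall, stand 948 mm apart (outside-to-outside). Between them sit 4 shelves, each 22 mm thick and 261 mm deep, spanning the full gap between the sides. The bottom shelf rests on the floor (its underside at z = 0) and the clear gap between one shelf's top and the next shelf's underside is 260 mm.

Four stools sit around the table at the −y, +y, −x, +x sides. The bookshelf is on top of the table, centred.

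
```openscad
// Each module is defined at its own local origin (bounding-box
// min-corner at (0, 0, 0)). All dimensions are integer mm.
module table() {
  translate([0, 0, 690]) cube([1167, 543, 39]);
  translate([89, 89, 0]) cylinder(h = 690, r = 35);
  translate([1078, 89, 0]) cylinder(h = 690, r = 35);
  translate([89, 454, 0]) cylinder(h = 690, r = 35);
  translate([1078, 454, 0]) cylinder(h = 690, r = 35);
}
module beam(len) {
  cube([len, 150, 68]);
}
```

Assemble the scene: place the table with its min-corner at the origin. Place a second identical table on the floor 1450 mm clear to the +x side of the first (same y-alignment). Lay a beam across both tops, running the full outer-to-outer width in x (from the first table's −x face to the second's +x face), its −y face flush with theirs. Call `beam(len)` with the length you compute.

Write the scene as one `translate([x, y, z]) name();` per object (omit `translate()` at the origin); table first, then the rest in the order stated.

table();
translate([2617, 0, 0]) table();
translate([0, 0, 729]) beam(3784);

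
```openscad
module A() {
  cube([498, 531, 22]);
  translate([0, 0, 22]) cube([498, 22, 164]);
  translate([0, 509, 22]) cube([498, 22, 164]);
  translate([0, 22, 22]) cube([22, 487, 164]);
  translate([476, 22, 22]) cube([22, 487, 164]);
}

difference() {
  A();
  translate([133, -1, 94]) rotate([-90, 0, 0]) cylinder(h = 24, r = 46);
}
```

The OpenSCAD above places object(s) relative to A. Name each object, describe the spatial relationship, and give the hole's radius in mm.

The subtracted cylinder has r = 46 mm.

A is an open box. The open box has a circular hole through its front wall. The hole's radius is 46 mm.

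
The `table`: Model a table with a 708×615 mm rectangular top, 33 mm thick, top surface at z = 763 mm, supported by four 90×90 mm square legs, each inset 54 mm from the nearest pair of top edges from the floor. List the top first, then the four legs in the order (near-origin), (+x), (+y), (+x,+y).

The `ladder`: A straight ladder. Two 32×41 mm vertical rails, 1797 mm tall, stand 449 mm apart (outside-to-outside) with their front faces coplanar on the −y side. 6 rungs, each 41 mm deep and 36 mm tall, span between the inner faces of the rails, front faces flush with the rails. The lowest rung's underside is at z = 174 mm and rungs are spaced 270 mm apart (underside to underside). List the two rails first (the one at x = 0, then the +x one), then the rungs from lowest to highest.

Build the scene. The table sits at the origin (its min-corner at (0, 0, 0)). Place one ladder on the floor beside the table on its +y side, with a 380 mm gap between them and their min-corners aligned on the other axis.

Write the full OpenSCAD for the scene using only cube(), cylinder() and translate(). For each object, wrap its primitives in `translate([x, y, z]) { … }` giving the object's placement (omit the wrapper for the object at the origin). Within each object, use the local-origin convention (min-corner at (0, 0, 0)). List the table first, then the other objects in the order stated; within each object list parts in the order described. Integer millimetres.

translate([0, 0, 730]) cube([708, 615, 33]);
translate([54, 54, 0]) cube([90, 90, 730]);
translate([564, 54, 0]) cube([90, 90, 730]);
translate([54, 471, 0]) cube([90, 90, 730]);
translate([564, 471, 0]) cube([90, 90, 730]);
translate([0, 995, 0]) {
  cube([32, 41, 1797]);
  translate([417, 0, 0]) cube([32, 41, 1797]);
  translate([32, 0, 174]) cube([385, 41, 36]);
  translate([32, 0, 444]) cube([385, 41, 36]);
  translate([32, 0, 714]) cube([385, 41, 36]);
  translate([32, 0, 984]) cube([385, 41, 36]);
  translate([32, 0, 1254]) cube([385, 41, 36]);
  translate([32, 0, 1524]) cube([385, 41, 36]);
}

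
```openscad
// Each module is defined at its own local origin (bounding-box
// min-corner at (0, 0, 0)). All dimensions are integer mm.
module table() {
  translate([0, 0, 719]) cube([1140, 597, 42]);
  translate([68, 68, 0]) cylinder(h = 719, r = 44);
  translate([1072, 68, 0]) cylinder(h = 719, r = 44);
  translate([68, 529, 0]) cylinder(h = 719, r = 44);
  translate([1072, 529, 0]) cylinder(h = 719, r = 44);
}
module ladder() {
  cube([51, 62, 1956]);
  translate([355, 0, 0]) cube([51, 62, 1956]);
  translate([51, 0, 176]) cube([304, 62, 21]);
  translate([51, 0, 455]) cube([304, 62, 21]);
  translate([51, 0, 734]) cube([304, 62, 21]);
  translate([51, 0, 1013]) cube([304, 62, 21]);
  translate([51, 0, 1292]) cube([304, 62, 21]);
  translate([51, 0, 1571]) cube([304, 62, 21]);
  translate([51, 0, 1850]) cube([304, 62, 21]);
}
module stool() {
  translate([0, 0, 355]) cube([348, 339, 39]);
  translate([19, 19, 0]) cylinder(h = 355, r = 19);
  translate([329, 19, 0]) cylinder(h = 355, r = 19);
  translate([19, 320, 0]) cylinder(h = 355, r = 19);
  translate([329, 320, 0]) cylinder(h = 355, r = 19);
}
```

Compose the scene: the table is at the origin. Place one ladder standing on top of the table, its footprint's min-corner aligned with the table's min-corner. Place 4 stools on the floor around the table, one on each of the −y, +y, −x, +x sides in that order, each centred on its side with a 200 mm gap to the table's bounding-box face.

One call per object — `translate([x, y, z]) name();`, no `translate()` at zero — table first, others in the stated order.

table();
translate([0, 0, 761]) ladder();
translate([396, -539, 0]) stool();
translate([396, 797, 0]) stool();
translate([-548, 129, 0]) stool();
translate([1340, 129, 0]) stool();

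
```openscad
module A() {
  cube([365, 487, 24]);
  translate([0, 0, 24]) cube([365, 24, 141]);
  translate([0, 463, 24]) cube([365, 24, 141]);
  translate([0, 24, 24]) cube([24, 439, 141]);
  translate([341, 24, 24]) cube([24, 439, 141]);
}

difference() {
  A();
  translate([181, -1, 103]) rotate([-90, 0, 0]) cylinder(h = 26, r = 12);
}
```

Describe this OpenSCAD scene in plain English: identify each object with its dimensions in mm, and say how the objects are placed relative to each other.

A is an open-topped rectangular box: outside dimensions 365×487×165 mm, with a uniform wall and base thickness of 24 mm. The base is a full 365×487 slab on the floor; four walls sit on top of the base. The front and back walls (the −y and +y sides) span the full width; the two side walls fit between them.

The open box has a circular hole of radius 12 mm through its front wall, centred at (x = 181, z = 103).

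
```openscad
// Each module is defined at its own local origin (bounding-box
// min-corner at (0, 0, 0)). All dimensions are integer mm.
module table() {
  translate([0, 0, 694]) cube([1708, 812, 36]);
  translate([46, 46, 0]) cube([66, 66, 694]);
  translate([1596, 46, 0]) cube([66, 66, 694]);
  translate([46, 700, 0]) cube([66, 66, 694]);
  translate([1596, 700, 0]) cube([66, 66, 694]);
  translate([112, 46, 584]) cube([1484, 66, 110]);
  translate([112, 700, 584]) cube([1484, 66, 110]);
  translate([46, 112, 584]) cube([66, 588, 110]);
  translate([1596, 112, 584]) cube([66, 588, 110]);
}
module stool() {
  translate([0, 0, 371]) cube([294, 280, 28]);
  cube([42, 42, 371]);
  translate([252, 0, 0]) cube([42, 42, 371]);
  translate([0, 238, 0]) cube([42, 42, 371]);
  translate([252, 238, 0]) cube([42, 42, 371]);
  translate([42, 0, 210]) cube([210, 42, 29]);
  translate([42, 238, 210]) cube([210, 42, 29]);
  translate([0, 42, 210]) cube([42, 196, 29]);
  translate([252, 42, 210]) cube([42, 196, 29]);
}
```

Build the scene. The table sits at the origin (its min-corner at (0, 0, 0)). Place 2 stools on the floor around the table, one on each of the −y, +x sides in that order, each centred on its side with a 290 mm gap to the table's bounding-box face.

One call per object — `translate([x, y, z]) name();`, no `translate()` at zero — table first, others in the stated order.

table();
translate([707, -570, 0]) stool();
translate([1998, 266, 0]) stool();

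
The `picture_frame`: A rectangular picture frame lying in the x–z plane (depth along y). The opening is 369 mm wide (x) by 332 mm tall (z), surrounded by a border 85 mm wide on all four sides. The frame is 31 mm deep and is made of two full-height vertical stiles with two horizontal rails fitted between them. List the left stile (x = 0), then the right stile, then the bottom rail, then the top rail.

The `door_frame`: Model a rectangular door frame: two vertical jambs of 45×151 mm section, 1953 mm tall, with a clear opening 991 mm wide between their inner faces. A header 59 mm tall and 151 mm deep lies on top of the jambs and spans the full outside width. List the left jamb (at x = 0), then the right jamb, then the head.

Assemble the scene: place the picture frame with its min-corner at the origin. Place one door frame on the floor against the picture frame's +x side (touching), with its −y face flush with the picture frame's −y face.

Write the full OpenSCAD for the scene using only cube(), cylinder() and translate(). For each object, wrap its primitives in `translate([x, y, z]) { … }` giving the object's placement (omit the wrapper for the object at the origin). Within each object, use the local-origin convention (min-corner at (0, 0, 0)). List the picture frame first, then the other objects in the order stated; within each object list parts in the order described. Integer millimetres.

cube([85, 31, 502]);
translate([454, 0, 0]) cube([85, 31, 502]);
translate([85, 0, 0]) cube([369, 31, 85]);
translate([85, 0, 417]) cube([369, 31, 85]);
translate([539, 0, 0]) {
  cube([45, 151, 1953]);
  translate([1036, 0, 0]) cube([45, 151, 1953]);
  translate([0, 0, 1953]) cube([1081, 151, 59]);
}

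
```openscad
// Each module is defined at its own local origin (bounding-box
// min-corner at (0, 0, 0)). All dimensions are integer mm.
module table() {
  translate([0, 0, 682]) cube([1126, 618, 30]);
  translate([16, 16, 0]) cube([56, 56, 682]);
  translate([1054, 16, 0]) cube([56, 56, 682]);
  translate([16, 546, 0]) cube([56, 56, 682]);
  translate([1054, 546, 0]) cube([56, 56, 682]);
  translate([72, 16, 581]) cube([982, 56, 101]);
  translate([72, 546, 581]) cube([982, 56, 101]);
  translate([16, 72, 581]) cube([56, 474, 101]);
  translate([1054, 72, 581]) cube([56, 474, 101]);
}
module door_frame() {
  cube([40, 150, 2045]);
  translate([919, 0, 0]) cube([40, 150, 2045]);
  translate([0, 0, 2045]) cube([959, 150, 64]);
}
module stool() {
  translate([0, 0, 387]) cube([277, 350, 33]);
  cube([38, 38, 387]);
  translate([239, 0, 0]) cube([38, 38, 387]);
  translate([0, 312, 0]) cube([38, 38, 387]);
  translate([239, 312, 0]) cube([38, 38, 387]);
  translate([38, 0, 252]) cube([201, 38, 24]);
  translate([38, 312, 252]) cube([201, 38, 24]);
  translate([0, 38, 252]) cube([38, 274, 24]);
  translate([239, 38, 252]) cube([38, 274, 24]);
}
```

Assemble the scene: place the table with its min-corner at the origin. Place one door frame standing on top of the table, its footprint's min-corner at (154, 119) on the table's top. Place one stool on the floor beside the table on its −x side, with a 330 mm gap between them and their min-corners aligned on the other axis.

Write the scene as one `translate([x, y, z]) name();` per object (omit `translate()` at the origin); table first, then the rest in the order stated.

table();
translate([154, 119, 712]) door_frame();
translate([-607, 0, 0]) stool();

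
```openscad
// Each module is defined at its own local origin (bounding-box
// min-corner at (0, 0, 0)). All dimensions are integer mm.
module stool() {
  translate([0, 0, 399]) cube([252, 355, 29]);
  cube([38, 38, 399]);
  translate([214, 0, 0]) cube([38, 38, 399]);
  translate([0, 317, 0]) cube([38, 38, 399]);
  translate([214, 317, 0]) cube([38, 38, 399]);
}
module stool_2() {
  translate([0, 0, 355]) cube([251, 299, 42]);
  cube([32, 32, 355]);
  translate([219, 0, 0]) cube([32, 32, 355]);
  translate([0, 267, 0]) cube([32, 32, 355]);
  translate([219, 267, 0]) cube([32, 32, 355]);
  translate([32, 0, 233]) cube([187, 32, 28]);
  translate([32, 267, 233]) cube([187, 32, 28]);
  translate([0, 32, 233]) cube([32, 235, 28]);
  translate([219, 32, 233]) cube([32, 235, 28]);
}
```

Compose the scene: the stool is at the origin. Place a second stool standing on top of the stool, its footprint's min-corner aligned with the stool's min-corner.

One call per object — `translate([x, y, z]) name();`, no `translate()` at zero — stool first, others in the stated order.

stool();
translate([0, 0, 428]) stool_2();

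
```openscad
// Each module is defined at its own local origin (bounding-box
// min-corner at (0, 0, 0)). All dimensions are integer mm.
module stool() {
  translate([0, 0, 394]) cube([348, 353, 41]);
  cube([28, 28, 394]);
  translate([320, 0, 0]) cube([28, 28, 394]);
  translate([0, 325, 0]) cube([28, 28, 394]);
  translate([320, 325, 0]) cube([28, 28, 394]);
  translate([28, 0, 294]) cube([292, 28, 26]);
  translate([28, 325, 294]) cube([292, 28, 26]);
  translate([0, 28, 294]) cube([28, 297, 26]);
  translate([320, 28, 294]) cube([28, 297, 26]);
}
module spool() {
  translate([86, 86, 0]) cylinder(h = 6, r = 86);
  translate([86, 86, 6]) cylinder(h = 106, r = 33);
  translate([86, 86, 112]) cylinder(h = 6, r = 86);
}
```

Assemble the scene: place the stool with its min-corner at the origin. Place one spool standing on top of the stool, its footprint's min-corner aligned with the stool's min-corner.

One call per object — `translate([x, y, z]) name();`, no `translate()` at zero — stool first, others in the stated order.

stool();
translate([0, 0, 435]) spool();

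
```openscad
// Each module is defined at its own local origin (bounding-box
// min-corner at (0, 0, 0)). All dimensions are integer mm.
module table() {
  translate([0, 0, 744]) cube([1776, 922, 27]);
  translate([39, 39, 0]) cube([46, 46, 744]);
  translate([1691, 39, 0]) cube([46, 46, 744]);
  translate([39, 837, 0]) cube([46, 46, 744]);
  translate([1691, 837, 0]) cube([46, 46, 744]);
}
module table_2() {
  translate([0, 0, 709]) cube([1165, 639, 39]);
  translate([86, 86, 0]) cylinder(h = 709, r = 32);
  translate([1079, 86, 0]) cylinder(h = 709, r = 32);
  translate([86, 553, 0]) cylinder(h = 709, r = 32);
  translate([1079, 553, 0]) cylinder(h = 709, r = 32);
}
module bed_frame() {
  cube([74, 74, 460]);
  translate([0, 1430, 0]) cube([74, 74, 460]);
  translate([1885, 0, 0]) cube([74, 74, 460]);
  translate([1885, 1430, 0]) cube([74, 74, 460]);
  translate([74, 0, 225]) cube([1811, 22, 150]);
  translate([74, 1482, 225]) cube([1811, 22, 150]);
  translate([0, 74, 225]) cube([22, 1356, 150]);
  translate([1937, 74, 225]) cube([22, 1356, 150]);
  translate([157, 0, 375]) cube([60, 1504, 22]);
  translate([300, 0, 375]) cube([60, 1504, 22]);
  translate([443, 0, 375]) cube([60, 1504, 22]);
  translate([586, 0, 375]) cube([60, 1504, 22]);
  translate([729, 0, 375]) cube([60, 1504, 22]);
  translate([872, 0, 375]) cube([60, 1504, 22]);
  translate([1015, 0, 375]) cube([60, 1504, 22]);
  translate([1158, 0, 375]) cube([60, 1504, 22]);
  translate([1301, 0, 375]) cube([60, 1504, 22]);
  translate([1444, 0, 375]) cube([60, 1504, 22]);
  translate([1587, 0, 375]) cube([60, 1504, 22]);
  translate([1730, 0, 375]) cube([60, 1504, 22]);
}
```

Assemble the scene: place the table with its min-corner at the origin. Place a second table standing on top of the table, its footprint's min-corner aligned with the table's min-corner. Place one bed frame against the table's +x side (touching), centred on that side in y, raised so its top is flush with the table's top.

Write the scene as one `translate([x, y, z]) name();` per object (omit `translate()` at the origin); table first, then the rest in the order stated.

table();
translate([0, 0, 771]) table_2();
translate([1776, -291, 311]) bed_frame();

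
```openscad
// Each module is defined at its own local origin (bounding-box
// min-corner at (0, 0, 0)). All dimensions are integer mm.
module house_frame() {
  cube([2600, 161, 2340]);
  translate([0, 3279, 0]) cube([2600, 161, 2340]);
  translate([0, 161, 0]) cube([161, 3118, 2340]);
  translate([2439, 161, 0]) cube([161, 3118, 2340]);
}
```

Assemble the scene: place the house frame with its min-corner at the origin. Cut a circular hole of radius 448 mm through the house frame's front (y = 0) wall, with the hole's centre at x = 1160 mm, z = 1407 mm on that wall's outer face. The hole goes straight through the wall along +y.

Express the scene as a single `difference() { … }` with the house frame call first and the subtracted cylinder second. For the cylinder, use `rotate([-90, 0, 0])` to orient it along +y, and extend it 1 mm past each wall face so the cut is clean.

difference() {
  house_frame();
  translate([1160, -1, 1407]) rotate([-90, 0, 0]) cylinder(h = 163, r = 448);
}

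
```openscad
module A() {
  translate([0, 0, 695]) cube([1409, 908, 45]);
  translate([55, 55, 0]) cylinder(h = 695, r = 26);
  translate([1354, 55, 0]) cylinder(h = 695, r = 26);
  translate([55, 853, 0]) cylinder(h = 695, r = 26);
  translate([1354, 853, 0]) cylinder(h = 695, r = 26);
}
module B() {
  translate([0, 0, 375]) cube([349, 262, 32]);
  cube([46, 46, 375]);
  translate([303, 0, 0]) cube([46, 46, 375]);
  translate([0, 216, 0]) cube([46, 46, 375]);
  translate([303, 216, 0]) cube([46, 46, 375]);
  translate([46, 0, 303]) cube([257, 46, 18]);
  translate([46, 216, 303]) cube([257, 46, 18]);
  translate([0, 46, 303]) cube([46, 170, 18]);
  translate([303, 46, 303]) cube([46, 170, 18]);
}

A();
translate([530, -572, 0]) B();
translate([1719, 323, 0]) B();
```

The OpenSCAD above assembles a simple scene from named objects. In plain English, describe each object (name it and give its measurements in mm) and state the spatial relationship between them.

A is a table with a 1409×908 mm rectangular top, 45 mm thick, top surface at z = 740 mm, supported by four round legs of 52 mm diameter, each leg's bounding box inset 29 mm from the nearest pair of top edges, running from the floor.

B is a four-legged stool. The seat is 349×262 mm, 32 mm thick, top at z = 407 mm. It stands on four square legs, each 46×46 mm in cross-section, from z = 0 to the seat underside, each flush with a corner of the seat. Four stretchers, 46 mm wide and 18 mm tall, connect adjacent legs with their undersides at z = 303 mm, each running between the inner faces of the legs it joins and aligned with the legs' outer faces on the other axis.

Two stools sit around the table at the −y, +x sides.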